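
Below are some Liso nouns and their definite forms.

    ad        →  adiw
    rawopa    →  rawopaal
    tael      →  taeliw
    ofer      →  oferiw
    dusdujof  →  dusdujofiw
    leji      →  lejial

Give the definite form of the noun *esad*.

The alternation tracks the final sound of the stem — -iw when the stem ends in a consonant (*ad*, *tael*, *ofer*, *dusdujof*); -al when the stem ends in a vowel (*rawopa*, *leji*).
*esad* — final sound /d/ (a consonant) → -iw → *esadiw*.

esadiw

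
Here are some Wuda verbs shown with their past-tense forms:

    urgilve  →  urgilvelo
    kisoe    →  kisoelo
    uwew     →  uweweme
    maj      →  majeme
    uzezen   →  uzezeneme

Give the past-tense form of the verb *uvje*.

The alternation tracks the final sound of the stem — -eme when the stem ends in a consonant (*uwew*, *maj*, *uzezen*); -lo when the stem ends in a vowel (*urgilve*, *kisoe*).
*uvje*: final sound = /e/, a vowel → -lo → *uvjelo*.

uvjelo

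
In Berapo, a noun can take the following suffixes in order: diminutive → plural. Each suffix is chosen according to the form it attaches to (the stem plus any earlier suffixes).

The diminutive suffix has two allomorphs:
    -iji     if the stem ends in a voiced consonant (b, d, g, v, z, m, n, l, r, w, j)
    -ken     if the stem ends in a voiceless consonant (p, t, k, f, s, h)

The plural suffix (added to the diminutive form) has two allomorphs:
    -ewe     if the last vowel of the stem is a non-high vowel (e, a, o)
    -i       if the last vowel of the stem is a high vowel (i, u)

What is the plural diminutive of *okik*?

okikkenewe

The final consonant of *okik* is /k/, which is voiceless, so the diminutive suffix is -ken, giving *okikken*.
The last vowel of the diminutive form *okikken* is /e/, which is a non-high vowel, so the plural suffix is -ewe, giving *okikkenewe*.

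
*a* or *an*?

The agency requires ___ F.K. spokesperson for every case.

an

The indefinite article is chosen by the initial *sound* of the following word, not its spelling.
The initialism *F.K.* is read letter by letter; the first letter, F, is pronounced /ɛf/, which begins with a vowel sound.
So the article is *an*: The agency requires an F.K. spokesperson for every case.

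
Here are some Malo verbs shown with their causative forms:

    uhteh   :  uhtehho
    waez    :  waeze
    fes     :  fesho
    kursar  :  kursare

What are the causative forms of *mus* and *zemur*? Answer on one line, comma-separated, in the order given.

The suffix is conditioned by the final consonant: -ho when the stem ends in a voiceless consonant (*uhteh*, *fes*); -e when the stem ends in a voiced consonant (*waez*, *kursar*).
The final consonant of *mus* is /s/, which is voiceless, so the suffix is -ho, giving *musho*.
*zemur*: final consonant = /r/, voiced → -e → *zemure*.

musho, zemure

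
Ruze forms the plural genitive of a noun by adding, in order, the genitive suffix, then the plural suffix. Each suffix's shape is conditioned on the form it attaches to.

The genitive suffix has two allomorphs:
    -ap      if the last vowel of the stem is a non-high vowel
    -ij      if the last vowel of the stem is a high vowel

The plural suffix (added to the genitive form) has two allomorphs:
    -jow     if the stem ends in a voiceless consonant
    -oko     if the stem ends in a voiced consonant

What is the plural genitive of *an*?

anapjow

*an*: last vowel = /a/, a non-high vowel → -ap → *anap*.
Since the final consonant of the genitive form *anap* is /p/ (voiceless), it takes -jow, giving *anapjow*.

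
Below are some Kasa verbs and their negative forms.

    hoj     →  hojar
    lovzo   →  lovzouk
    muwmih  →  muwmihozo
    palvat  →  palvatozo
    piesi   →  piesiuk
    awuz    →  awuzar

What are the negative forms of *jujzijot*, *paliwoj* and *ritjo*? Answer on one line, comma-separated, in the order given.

The alternation tracks the final sound of the stem — -ozo when the stem ends in a voiceless consonant (*muwmih*, *palvat*); -ar when the stem ends in a voiced consonant (*hoj*, *awuz*); -uk when the stem ends in a vowel (*lovzo*, *piesi*).
The final sound of *jujzijot* is /t/, which is a voiceless consonant, so the suffix is -ozo, giving *jujzijotozo*.
*paliwoj*: final sound = /j/, a voiced consonant → -ar → *paliwojar*.
*ritjo*: final sound = /o/, a vowel → -uk → *ritjouk*.

jujzijotozo, paliwojar, ritjouk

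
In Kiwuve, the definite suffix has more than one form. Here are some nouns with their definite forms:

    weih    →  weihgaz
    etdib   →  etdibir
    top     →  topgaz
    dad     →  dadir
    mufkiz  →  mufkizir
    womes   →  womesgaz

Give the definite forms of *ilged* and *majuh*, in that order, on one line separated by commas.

ilgedir, majuhgaz

The suffix is conditioned by the final consonant: -gaz when the stem ends in a voiceless consonant (*weih*, *top*, *womes*); -ir when the stem ends in a voiced consonant (*etdib*, *dad*, *mufkiz*).
*ilged* — final consonant /d/ (voiced) → -ir → *ilgedir*.
The final consonant of *majuh* is /h/, which is voiceless, so the suffix is -gaz, giving *majuhgaz*.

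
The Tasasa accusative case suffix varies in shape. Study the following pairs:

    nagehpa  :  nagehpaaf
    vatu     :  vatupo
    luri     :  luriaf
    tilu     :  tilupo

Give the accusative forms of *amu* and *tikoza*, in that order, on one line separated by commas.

amupo, tikozaaf

The pattern is rounding harmony: -po when the last vowel of the stem is a rounded vowel (*vatu*, *tilu*); -af when the last vowel of the stem is an unrounded vowel (*nagehpa*, *luri*).
The last vowel of *amu* is /u/, which is a rounded vowel, so the suffix is -po, giving *amupo*.
Since the last vowel of *tikoza* is /a/ (an unrounded vowel), it takes -af, giving *tikozaaf*.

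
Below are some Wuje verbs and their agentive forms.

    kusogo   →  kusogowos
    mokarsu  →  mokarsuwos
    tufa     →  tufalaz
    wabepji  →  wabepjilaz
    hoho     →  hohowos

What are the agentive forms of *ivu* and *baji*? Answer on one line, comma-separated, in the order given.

The alternation tracks the last vowel of the stem — -wos when the last vowel of the stem is a rounded vowel (*kusogo*, *mokarsu*, *hoho*); -laz when the last vowel of the stem is an unrounded vowel (*tufa*, *wabepji*).
Since the last vowel of *ivu* is /u/ (a rounded vowel), it takes -wos, giving *ivuwos*.
Since the last vowel of *baji* is /i/ (an unrounded vowel), it takes -laz, giving *bajilaz*.

ivuwos, bajilaz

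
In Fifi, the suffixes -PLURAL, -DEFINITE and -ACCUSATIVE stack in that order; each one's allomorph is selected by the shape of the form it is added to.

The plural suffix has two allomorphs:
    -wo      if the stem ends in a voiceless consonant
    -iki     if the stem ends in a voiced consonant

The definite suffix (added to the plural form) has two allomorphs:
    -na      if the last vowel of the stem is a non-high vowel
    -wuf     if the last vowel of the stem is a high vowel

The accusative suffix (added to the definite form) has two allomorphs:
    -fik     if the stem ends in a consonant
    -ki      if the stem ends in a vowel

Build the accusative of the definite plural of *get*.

getwonaki

The final consonant of *get* is /t/, which is voiceless, so the plural suffix is -wo, giving *getwo*.
The last vowel of the plural form *getwo* is /o/, which is a non-high vowel, so the definite suffix is -na, giving *getwona*.
The definite form *getwona*: final sound = /a/, a vowel → -ki → *getwonaki*.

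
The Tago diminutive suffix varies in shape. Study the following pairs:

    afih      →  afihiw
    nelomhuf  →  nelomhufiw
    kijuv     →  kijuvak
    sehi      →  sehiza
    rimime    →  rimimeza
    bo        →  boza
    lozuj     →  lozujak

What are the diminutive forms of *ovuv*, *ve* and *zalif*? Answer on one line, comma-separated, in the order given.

ovuvak, veza, zalifiw

The pattern is voicing of the final sound: -iw when the stem ends in a voiceless consonant (*afih*, *nelomhuf*); -ak when the stem ends in a voiced consonant (*kijuv*, *lozuj*); -za when the stem ends in a vowel (*sehi*, *rimime*, *bo*).
*ovuv* — final sound /v/ (a voiced consonant) → -ak → *ovuvak*.
Since the final sound of *ve* is /e/ (a vowel), it takes -za, giving *veza*.
*zalif*: final sound = /f/, a voiceless consonant → -iw → *zalifiw*.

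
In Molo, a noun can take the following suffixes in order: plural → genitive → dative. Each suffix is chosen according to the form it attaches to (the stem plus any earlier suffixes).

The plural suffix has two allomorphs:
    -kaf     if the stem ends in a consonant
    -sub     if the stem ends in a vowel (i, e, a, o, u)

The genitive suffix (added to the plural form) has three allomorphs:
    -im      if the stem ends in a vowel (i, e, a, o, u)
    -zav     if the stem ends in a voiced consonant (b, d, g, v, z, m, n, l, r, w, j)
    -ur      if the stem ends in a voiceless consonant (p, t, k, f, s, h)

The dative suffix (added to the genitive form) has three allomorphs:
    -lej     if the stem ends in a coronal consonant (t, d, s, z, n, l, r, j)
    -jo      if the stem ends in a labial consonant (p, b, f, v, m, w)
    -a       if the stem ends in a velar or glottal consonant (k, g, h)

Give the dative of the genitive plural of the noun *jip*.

jipkafurlej

*jip* — final sound /p/ (a consonant) → -kaf → *jipkaf*.
Since the final sound of the plural form *jipkaf* is /f/ (a voiceless consonant), it takes -ur, giving *jipkafur*.
Since the final consonant of the genitive form *jipkafur* is /r/ (coronal), it takes -lej, giving *jipkafurlej*.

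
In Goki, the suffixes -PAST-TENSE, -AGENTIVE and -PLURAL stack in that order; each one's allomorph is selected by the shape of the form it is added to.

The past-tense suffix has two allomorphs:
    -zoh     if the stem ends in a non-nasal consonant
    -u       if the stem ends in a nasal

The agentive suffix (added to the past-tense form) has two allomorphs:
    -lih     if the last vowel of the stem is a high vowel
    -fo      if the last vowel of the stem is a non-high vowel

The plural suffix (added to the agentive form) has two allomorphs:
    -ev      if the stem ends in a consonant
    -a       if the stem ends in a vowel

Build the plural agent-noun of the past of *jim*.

jimulihev

The final consonant of *jim* is /m/, which is a nasal, so the past-tense suffix is -u, giving *jimu*.
The last vowel of the past-tense form *jimu* is /u/, which is a high vowel, so the agentive suffix is -lih, giving *jimulih*.
The final sound of the agentive form *jimulih* is /h/, which is a consonant, so the plural suffix is -ev, giving *jimulihev*.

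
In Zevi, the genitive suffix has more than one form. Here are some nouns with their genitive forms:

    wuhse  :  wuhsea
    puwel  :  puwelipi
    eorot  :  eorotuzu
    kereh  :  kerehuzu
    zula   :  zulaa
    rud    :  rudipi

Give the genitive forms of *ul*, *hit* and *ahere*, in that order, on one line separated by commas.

ulipi, hituzu, aherea

The suffix is conditioned by the final sound: -uzu when the stem ends in a voiceless consonant (*eorot*, *kereh*); -ipi when the stem ends in a voiced consonant (*puwel*, *rud*); -a when the stem ends in a vowel (*wuhse*, *zula*).
The final sound of *ul* is /l/, which is a voiced consonant, so the suffix is -ipi, giving *ulipi*.
*hit*: final sound = /t/, a voiceless consonant → -uzu → *hituzu*.
The final sound of *ahere* is /e/, which is a vowel, so the suffix is -a, giving *aherea*.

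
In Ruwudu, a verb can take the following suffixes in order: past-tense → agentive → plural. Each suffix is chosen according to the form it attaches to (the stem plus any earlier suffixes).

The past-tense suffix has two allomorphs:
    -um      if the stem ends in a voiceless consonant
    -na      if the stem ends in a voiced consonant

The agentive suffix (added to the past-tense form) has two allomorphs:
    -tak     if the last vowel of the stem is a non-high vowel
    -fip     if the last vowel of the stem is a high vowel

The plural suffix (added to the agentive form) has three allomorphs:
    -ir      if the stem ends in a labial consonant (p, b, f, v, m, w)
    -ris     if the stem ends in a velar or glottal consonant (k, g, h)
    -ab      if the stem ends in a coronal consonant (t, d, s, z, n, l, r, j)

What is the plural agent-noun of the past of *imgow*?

imgownatakris

Since the final consonant of *imgow* is /w/ (voiced), it takes -na, giving *imgowna*.
The past-tense form *imgowna* — last vowel /a/ (a non-high vowel) → -tak → *imgownatak*.
The agentive form *imgownatak*: final consonant = /k/, velar/glottal → -ris → *imgownatakris*.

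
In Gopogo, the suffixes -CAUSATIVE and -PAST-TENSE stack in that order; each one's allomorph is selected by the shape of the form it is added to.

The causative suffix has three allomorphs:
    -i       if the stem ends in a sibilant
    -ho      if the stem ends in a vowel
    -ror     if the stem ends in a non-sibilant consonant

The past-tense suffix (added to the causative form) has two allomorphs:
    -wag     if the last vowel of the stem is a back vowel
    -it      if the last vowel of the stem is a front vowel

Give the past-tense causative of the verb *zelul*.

zelulrorwag

*zelul* — final sound /l/ (a non-sibilant consonant) → -ror → *zelulror*.
The last vowel of the causative form *zelulror* is /o/, which is a back vowel, so the past-tense suffix is -wag, giving *zelulrorwag*.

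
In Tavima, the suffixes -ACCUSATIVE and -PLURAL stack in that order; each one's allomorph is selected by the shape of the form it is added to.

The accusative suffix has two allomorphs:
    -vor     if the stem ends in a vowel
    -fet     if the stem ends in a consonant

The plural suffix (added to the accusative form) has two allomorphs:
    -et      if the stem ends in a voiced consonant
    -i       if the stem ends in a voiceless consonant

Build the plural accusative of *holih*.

*holih* — final sound /h/ (a consonant) → -fet → *holihfet*.
Since the final consonant of the accusative form *holihfet* is /t/ (voiceless), it takes -i, giving *holihfeti*.

holihfeti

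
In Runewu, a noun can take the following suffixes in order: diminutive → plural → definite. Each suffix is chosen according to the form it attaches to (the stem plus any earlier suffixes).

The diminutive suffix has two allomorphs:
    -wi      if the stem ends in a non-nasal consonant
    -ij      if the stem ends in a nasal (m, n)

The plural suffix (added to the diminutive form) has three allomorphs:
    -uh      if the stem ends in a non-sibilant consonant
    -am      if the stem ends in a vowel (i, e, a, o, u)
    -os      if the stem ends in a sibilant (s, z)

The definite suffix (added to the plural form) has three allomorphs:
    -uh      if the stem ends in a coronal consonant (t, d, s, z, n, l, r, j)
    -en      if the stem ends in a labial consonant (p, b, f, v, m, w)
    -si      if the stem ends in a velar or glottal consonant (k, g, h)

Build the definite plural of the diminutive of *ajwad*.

*ajwad* — final consonant /d/ (non-nasal) → -wi → *ajwadwi*.
Since the final sound of the diminutive form *ajwadwi* is /i/ (a vowel), it takes -am, giving *ajwadwiam*.
The plural form *ajwadwiam*: final consonant = /m/, labial → -en → *ajwadwiamen*.

ajwadwiamen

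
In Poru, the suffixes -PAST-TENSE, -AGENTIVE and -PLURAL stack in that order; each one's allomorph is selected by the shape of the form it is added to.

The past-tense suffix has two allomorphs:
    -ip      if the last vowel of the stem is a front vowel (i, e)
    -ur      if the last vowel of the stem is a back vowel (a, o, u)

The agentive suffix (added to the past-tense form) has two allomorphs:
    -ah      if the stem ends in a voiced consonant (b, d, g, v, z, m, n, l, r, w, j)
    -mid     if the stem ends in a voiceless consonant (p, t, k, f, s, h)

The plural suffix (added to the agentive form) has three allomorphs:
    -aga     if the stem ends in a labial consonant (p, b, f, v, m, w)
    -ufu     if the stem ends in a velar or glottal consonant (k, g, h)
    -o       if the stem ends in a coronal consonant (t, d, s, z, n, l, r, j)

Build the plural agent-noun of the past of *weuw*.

*weuw* — last vowel /u/ (a back vowel) → -ur → *weuwur*.
The final consonant of the past-tense form *weuwur* is /r/, which is voiced, so the agentive suffix is -ah, giving *weuwurah*.
The agentive form *weuwurah* — final consonant /h/ (velar/glottal) → -ufu → *weuwurahufu*.

weuwurahufu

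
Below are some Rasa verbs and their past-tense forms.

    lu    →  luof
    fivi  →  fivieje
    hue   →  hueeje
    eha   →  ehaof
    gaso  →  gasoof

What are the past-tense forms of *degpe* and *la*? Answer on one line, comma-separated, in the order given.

degpeeje, laof

Looking at the last vowel of each stem: -eje when the last vowel of the stem is a front vowel (*fivi*, *hue*); -of when the last vowel of the stem is a back vowel (*lu*, *eha*, *gaso*).
*degpe*: last vowel = /e/, a front vowel → -eje → *degpeeje*.
Since the last vowel of *la* is /a/ (a back vowel), it takes -of, giving *laof*.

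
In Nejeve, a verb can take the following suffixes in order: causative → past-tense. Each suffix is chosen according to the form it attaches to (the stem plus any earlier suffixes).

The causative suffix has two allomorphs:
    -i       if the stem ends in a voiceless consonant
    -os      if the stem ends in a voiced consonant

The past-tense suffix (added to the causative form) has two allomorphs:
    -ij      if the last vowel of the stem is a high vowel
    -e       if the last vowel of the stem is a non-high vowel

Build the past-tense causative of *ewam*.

ewamose

Since the final consonant of *ewam* is /m/ (voiced), it takes -os, giving *ewamos*.
The causative form *ewamos*: last vowel = /o/, a non-high vowel → -e → *ewamose*.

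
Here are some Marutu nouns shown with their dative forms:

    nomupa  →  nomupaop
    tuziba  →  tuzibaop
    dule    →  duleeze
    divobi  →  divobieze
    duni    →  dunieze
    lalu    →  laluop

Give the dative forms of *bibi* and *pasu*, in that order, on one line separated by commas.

The alternation tracks the last vowel of the stem — -eze when the last vowel of the stem is a front vowel (*dule*, *divobi*, *duni*); -op when the last vowel of the stem is a back vowel (*nomupa*, *tuziba*, *lalu*).
*bibi* — last vowel /i/ (a front vowel) → -eze → *bibieze*.
The last vowel of *pasu* is /u/, which is a back vowel, so the suffix is -op, giving *pasuop*.

bibieze, pasuop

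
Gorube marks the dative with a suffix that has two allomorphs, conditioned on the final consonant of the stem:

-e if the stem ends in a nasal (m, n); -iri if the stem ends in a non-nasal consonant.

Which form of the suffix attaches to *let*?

-iri

Since the final consonant of *let* is /t/ (non-nasal), it takes -iri.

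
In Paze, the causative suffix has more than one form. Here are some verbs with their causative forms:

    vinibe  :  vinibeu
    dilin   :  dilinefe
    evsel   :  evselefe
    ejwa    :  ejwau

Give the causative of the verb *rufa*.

rufau

The pattern is consonant vs. vowel: -efe when the stem ends in a consonant (*dilin*, *evsel*); -u when the stem ends in a vowel (*vinibe*, *ejwa*).
The final sound of *rufa* is /a/, which is a vowel, so the suffix is -u, giving *rufau*.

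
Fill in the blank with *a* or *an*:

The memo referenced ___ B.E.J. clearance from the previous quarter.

a

The indefinite article is chosen by the initial *sound* of the following word, not its spelling.
The initialism *B.E.J.* is read letter by letter; the first letter, B, is pronounced /biː/, which begins with a consonant sound.
So the article is *a*: The memo referenced a B.E.J. clearance from the previous quarter.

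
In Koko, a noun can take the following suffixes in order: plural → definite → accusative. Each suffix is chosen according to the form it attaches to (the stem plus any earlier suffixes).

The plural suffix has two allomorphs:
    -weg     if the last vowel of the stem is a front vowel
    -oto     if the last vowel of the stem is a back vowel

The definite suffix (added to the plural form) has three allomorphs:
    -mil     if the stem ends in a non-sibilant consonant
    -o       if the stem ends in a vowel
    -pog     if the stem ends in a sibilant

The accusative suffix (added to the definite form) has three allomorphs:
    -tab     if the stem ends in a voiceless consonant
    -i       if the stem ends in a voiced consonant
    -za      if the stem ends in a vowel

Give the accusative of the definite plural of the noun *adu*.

*adu* — last vowel /u/ (a back vowel) → -oto → *aduoto*.
Since the final sound of the plural form *aduoto* is /o/ (a vowel), it takes -o, giving *aduotoo*.
The definite form *aduotoo*: final sound = /o/, a vowel → -za → *aduotooza*.

aduotooza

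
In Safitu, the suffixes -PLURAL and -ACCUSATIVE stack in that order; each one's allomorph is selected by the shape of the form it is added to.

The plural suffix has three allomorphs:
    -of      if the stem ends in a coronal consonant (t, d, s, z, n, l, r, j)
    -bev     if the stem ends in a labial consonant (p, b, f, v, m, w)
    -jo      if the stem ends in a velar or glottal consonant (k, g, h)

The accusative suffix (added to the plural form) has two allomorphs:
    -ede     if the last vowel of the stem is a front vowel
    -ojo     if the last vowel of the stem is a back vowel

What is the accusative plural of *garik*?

garikjoojo

*garik*: final consonant = /k/, velar/glottal → -jo → *garikjo*.
The last vowel of the plural form *garikjo* is /o/, which is a back vowel, so the accusative suffix is -ojo, giving *garikjoojo*.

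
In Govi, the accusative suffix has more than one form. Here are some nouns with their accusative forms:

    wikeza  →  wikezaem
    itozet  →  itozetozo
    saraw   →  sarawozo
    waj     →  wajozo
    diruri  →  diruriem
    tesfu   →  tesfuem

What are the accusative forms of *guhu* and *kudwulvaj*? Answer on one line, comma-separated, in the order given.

Looking at the final sound of each stem: -ozo when the stem ends in a consonant (*itozet*, *saraw*, *waj*); -em when the stem ends in a vowel (*wikeza*, *diruri*, *tesfu*).
The final sound of *guhu* is /u/, which is a vowel, so the suffix is -em, giving *guhuem*.
The final sound of *kudwulvaj* is /j/, which is a consonant, so the suffix is -ozo, giving *kudwulvajozo*.

guhuem, kudwulvajozo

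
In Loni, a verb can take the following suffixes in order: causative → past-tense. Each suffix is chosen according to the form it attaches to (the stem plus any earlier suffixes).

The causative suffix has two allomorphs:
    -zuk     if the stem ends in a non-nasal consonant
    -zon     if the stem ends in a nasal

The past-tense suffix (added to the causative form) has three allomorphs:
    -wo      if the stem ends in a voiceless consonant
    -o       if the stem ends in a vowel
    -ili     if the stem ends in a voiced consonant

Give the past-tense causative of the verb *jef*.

jefzukwo

Since the final consonant of *jef* is /f/ (non-nasal), it takes -zuk, giving *jefzuk*.
The causative form *jefzuk* — final sound /k/ (a voiceless consonant) → -wo → *jefzukwo*.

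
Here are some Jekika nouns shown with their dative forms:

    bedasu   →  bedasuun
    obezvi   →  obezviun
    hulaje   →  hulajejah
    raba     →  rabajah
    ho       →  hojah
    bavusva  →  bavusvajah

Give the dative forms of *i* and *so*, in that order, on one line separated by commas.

iun, sojah

The alternation tracks the last vowel of the stem — -un when the last vowel of the stem is a high vowel (*bedasu*, *obezvi*); -jah when the last vowel of the stem is a non-high vowel (*hulaje*, *raba*, *ho*, *bavusva*).
*i* — last vowel /i/ (a high vowel) → -un → *iun*.
Since the last vowel of *so* is /o/ (a non-high vowel), it takes -jah, giving *sojah*.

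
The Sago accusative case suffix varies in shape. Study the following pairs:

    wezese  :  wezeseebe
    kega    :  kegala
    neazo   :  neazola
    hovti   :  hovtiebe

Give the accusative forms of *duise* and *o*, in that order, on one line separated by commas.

duiseebe, ola

Looking at the last vowel of each stem: -ebe when the last vowel of the stem is a front vowel (*wezese*, *hovti*); -la when the last vowel of the stem is a back vowel (*kega*, *neazo*).
Since the last vowel of *duise* is /e/ (a front vowel), it takes -ebe, giving *duiseebe*.
The last vowel of *o* is /o/, which is a back vowel, so the suffix is -la, giving *ola*.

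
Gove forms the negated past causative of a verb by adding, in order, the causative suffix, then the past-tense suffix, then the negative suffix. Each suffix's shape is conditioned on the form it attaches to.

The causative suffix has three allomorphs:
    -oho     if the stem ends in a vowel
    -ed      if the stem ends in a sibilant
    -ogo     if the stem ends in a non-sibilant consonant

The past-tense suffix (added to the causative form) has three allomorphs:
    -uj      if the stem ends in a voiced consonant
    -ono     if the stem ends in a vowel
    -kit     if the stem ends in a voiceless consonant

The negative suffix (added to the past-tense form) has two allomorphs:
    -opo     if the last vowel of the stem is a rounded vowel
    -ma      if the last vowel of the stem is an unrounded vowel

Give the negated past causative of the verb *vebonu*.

vebonuohoonoopo

The final sound of *vebonu* is /u/, which is a vowel, so the causative suffix is -oho, giving *vebonuoho*.
Since the final sound of the causative form *vebonuoho* is /o/ (a vowel), it takes -ono, giving *vebonuohoono*.
The past-tense form *vebonuohoono*: last vowel = /o/, a rounded vowel → -opo → *vebonuohoonoopo*.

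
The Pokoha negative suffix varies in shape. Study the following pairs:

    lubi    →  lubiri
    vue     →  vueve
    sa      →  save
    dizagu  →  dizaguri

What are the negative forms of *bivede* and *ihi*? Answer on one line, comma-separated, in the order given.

The alternation tracks the last vowel of the stem — -ri when the last vowel of the stem is a high vowel (*lubi*, *dizagu*); -ve when the last vowel of the stem is a non-high vowel (*vue*, *sa*).
*bivede*: last vowel = /e/, a non-high vowel → -ve → *bivedeve*.
*ihi* — last vowel /i/ (a high vowel) → -ri → *ihiri*.

bivedeve, ihiri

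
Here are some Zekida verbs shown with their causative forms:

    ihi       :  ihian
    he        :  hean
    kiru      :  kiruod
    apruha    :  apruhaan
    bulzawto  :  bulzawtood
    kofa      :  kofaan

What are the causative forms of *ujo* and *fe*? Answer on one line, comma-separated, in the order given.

The alternation tracks the last vowel of the stem — -od when the last vowel of the stem is a rounded vowel (*kiru*, *bulzawto*); -an when the last vowel of the stem is an unrounded vowel (*ihi*, *he*, *apruha*, *kofa*).
*ujo*: last vowel = /o/, a rounded vowel → -od → *ujood*.
The last vowel of *fe* is /e/, which is an unrounded vowel, so the suffix is -an, giving *fean*.

ujood, fean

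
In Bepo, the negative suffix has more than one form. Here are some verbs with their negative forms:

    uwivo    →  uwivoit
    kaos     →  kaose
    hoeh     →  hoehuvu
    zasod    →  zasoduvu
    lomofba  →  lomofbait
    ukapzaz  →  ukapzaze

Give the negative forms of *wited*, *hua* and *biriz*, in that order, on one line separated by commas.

The alternation tracks the final sound of the stem — -e when the stem ends in a sibilant (*kaos*, *ukapzaz*); -uvu when the stem ends in a non-sibilant consonant (*hoeh*, *zasod*); -it when the stem ends in a vowel (*uwivo*, *lomofba*).
Since the final sound of *wited* is /d/ (a non-sibilant consonant), it takes -uvu, giving *witeduvu*.
Since the final sound of *hua* is /a/ (a vowel), it takes -it, giving *huait*.
The final sound of *biriz* is /z/, which is a sibilant, so the suffix is -e, giving *birize*.

witeduvu, huait, birize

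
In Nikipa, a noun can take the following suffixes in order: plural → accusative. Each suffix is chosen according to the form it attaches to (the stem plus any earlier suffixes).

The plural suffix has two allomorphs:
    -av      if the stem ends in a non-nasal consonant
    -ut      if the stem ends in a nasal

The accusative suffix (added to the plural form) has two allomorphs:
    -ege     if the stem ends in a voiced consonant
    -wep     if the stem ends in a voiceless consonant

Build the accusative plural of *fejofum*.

*fejofum*: final consonant = /m/, a nasal → -ut → *fejofumut*.
The plural form *fejofumut* — final consonant /t/ (voiceless) → -wep → *fejofumutwep*.

fejofumutwep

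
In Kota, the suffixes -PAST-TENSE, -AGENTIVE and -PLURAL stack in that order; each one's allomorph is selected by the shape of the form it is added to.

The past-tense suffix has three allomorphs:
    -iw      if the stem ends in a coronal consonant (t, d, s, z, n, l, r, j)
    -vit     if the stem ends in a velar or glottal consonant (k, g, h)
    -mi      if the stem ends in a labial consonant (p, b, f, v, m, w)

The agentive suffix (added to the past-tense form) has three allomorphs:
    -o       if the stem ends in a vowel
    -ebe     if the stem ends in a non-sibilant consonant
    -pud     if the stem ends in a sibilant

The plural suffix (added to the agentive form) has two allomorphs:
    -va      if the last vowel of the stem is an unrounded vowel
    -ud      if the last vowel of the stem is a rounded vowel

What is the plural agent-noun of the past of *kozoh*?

*kozoh*: final consonant = /h/, velar/glottal → -vit → *kozohvit*.
The final sound of the past-tense form *kozohvit* is /t/, which is a non-sibilant consonant, so the agentive suffix is -ebe, giving *kozohvitebe*.
The last vowel of the agentive form *kozohvitebe* is /e/, which is an unrounded vowel, so the plural suffix is -va, giving *kozohvitebeva*.

kozohvitebeva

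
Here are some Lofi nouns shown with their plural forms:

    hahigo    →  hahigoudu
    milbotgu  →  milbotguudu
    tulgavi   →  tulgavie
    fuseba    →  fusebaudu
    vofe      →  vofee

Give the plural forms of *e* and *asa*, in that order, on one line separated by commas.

ee, asaudu

Looking at the last vowel of each stem: -e when the last vowel of the stem is a front vowel (*tulgavi*, *vofe*); -udu when the last vowel of the stem is a back vowel (*hahigo*, *milbotgu*, *fuseba*).
Since the last vowel of *e* is /e/ (a front vowel), it takes -e, giving *ee*.
*asa* — last vowel /a/ (a back vowel) → -udu → *asaudu*.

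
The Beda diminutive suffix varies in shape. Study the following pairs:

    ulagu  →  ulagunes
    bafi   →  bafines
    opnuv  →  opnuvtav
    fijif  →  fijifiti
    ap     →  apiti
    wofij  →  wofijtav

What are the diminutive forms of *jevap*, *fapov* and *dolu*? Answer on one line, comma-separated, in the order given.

The suffix is conditioned by the final sound: -iti when the stem ends in a voiceless consonant (*fijif*, *ap*); -tav when the stem ends in a voiced consonant (*opnuv*, *wofij*); -nes when the stem ends in a vowel (*ulagu*, *bafi*).
Since the final sound of *jevap* is /p/ (a voiceless consonant), it takes -iti, giving *jevapiti*.
*fapov* — final sound /v/ (a voiced consonant) → -tav → *fapovtav*.
Since the final sound of *dolu* is /u/ (a vowel), it takes -nes, giving *dolunes*.

jevapiti, fapovtav, dolunes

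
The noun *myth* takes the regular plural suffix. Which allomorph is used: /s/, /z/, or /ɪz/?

The stem *myth* ends in a voiceless non-sibilant consonant.
The plural suffix surfaces as /ɪz/ after sibilants, /s/ after other voiceless consonants, and /z/ after other voiced sounds.
So the plural -s on *myth* is pronounced /s/.

/s/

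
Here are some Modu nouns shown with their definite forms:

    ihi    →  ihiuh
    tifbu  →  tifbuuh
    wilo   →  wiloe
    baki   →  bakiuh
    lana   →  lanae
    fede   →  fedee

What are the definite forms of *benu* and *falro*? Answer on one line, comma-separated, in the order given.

The suffix is conditioned by the last vowel: -uh when the last vowel of the stem is a high vowel (*ihi*, *tifbu*, *baki*); -e when the last vowel of the stem is a non-high vowel (*wilo*, *lana*, *fede*).
*benu* — last vowel /u/ (a high vowel) → -uh → *benuuh*.
*falro* — last vowel /o/ (a non-high vowel) → -e → *falroe*.

benuuh, falroe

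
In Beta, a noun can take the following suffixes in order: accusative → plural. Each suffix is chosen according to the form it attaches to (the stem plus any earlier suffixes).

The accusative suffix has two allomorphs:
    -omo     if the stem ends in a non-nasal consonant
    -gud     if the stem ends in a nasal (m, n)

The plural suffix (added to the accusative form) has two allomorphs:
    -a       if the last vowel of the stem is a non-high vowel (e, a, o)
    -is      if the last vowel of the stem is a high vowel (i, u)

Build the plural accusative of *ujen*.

Since the final consonant of *ujen* is /n/ (a nasal), it takes -gud, giving *ujengud*.
The accusative form *ujengud*: last vowel = /u/, a high vowel → -is → *ujengudis*.

ujengudis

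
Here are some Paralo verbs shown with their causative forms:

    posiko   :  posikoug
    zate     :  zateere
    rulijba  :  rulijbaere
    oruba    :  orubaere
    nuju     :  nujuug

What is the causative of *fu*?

The alternation tracks the last vowel of the stem — -ug when the last vowel of the stem is a rounded vowel (*posiko*, *nuju*); -ere when the last vowel of the stem is an unrounded vowel (*zate*, *rulijba*, *oruba*).
*fu* — last vowel /u/ (a rounded vowel) → -ug → *fuug*.

fuug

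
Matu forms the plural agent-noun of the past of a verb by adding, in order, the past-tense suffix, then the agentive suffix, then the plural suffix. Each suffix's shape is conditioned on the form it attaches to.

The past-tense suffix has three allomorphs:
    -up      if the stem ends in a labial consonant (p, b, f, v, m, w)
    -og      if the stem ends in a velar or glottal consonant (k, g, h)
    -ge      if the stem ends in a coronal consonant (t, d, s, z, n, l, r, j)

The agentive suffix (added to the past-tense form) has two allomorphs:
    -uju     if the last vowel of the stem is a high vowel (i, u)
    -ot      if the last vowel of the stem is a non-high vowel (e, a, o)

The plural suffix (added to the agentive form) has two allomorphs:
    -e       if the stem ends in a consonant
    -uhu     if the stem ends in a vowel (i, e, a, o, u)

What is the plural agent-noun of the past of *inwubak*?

*inwubak*: final consonant = /k/, velar/glottal → -og → *inwubakog*.
The past-tense form *inwubakog* — last vowel /o/ (a non-high vowel) → -ot → *inwubakogot*.
The agentive form *inwubakogot*: final sound = /t/, a consonant → -e → *inwubakogote*.

inwubakogote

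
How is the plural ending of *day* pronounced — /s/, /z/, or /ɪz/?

/z/

The stem *day* ends in a voiced non-sibilant sound.
The plural suffix surfaces as /ɪz/ after sibilants, /s/ after other voiceless consonants, and /z/ after other voiced sounds.
So the plural -s on *day* is pronounced /z/.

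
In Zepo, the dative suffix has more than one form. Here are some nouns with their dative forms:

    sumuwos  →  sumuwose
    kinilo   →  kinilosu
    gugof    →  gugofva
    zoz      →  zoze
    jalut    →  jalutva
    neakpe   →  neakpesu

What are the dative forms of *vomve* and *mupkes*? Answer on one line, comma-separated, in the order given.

vomvesu, mupkese

The suffix is conditioned by the final sound: -e when the stem ends in a sibilant (*sumuwos*, *zoz*); -va when the stem ends in a non-sibilant consonant (*gugof*, *jalut*); -su when the stem ends in a vowel (*kinilo*, *neakpe*).
*vomve* — final sound /e/ (a vowel) → -su → *vomvesu*.
*mupkes*: final sound = /s/, a sibilant → -e → *mupkese*.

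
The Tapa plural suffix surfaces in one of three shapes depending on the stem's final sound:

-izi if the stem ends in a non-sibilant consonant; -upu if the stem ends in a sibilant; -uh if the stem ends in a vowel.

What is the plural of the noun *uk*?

ukizi

The final sound of *uk* is /k/, which is a non-sibilant consonant, so the suffix is -izi, giving *ukizi*.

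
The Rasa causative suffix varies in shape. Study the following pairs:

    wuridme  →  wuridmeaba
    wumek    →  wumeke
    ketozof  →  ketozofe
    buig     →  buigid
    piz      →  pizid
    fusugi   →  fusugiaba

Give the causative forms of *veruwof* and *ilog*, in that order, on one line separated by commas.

veruwofe, ilogid

Looking at the final sound of each stem: -e when the stem ends in a voiceless consonant (*wumek*, *ketozof*); -id when the stem ends in a voiced consonant (*buig*, *piz*); -aba when the stem ends in a vowel (*wuridme*, *fusugi*).
Since the final sound of *veruwof* is /f/ (a voiceless consonant), it takes -e, giving *veruwofe*.
*ilog* — final sound /g/ (a voiced consonant) → -id → *ilogid*.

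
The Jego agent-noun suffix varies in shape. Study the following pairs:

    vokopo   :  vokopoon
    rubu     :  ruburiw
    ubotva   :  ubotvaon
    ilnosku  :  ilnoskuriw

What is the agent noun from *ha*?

haon

Looking at the last vowel of each stem: -riw when the last vowel of the stem is a high vowel (*rubu*, *ilnosku*); -on when the last vowel of the stem is a non-high vowel (*vokopo*, *ubotva*).
*ha* — last vowel /a/ (a non-high vowel) → -on → *haon*.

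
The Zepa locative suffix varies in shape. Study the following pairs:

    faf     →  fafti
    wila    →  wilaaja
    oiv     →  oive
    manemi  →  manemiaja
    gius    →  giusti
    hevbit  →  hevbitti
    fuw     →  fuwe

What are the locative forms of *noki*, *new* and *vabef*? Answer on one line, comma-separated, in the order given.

The suffix is conditioned by the final sound: -ti when the stem ends in a voiceless consonant (*faf*, *gius*, *hevbit*); -e when the stem ends in a voiced consonant (*oiv*, *fuw*); -aja when the stem ends in a vowel (*wila*, *manemi*).
*noki* — final sound /i/ (a vowel) → -aja → *nokiaja*.
*new*: final sound = /w/, a voiced consonant → -e → *newe*.
*vabef*: final sound = /f/, a voiceless consonant → -ti → *vabefti*.

nokiaja, newe, vabefti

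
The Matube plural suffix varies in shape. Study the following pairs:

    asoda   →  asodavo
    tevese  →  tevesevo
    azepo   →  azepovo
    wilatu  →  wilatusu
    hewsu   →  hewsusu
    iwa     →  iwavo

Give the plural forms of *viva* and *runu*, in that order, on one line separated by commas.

Looking at the last vowel of each stem: -su when the last vowel of the stem is a high vowel (*wilatu*, *hewsu*); -vo when the last vowel of the stem is a non-high vowel (*asoda*, *tevese*, *azepo*, *iwa*).
*viva* — last vowel /a/ (a non-high vowel) → -vo → *vivavo*.
The last vowel of *runu* is /u/, which is a high vowel, so the suffix is -su, giving *runusu*.

vivavo, runusu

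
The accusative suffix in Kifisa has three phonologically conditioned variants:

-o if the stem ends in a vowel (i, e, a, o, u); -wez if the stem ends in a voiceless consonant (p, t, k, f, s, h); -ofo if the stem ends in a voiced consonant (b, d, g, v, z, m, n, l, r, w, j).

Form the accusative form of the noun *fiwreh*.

*fiwreh*: final sound = /h/, a voiceless consonant → -wez → *fiwrehwez*.

fiwrehwez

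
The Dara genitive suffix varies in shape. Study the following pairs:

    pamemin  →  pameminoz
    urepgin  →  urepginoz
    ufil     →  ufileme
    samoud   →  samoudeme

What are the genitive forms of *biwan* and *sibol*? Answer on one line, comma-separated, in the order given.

Looking at the final consonant of each stem: -oz when the stem ends in a nasal (*pamemin*, *urepgin*); -eme when the stem ends in a non-nasal consonant (*ufil*, *samoud*).
*biwan*: final consonant = /n/, a nasal → -oz → *biwanoz*.
Since the final consonant of *sibol* is /l/ (non-nasal), it takes -eme, giving *siboleme*.

biwanoz, siboleme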